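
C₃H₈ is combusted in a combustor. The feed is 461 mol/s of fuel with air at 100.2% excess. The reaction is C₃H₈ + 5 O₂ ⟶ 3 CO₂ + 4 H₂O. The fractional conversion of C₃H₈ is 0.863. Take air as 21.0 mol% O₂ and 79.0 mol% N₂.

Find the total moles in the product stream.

Stoichiometric O₂ = 5 × 461 = 2305 mol/s; O₂ fed = 2305 × 2.002 = 4615 mol/s.
N₂ fed = 4615 × 79/21 = 17360 mol/s.
Fuel reacted = 0.863 × 461 → ξ = 397.8 mol/s.
Outlet (n = n₀ + ν ξ):
  C₃H₈: 461 − 1(397.8) = 63.16
  O₂: 4615 − 5(397.8) = 2625
  N₂: 17360 (inert)
  CO₂: 0 + 3(397.8) = 1194
  H₂O: 0 + 4(397.8) = 1591
Total out = 63.16 + 2625 + 17360 + 1194 + 1591 = 22830 mol/s.

22800 mol/s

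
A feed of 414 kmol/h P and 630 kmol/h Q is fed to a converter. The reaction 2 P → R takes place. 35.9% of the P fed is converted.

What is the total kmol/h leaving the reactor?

970 kmol/h

P reacted = 0.359 × 414 = 148.6 kmol/h; ν_P = −2, so ξ = 148.6/2 = 74.31 kmol/h.
Outlet amounts (n = n₀ + ν ξ):
  P: 414 − 2(74.31) = 265.4
  R: 0 + 1(74.31) = 74.31
  Q: 630 (inert)
Total out = 265.4 + 74.31 + 630 = 969.7 kmol/h.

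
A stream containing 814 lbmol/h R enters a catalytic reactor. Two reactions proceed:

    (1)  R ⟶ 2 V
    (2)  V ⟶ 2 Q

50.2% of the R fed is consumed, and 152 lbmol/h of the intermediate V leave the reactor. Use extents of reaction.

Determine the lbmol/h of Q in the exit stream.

1330 lbmol/h

Conversion of R: R consumed = 1ξ₁ = 0.502 × 814 → ξ₁ = 408.6 lbmol/h.
V balance: n_V = 0 + 2ξ₁ − 1ξ₂ = 152 → ξ₂ = (2·408.6 − 152)/1 = 665.3 lbmol/h.
Outlet amounts (n = n₀ + Σ ν·ξ):
  R: 814 − 1(408.6) = 405.4
  V: 0 + 2(408.6) − 1(665.3) = 152
  Q: 0 + 2(665.3) = 1331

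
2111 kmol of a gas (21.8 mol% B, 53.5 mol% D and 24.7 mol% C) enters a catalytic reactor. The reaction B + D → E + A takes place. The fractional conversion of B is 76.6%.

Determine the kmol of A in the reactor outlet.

353 kmol

B reacted = 0.766 × 460.2 = 352.5 kmol; ν_B = −1, so ξ = 352.5/1 = 352.5 kmol.
Outlet amounts (n = n₀ + ν ξ):
  B: 460.2 − 1(352.5) = 107.7
  D: 1129 − 1(352.5) = 776.9
  E: 0 + 1(352.5) = 352.5
  A: 0 + 1(352.5) = 352.5
  C: 521.4 (inert)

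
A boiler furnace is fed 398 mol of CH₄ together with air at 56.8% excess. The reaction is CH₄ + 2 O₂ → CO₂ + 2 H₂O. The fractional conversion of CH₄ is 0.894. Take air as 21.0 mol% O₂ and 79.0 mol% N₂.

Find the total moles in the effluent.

6340 mol

Stoichiometric O₂ = 2 × 398 = 796 mol; O₂ fed = 796 × 1.568 = 1248 mol.
N₂ fed = 1248 × 79/21 = 4695 mol.
Fuel reacted = 0.894 × 398 → ξ = 355.8 mol.
Outlet (n = n₀ + ν ξ):
  CH₄: 398 − 1(355.8) = 42.19
  O₂: 1248 − 2(355.8) = 536.5
  N₂: 4695 (inert)
  CO₂: 0 + 1(355.8) = 355.8
  H₂O: 0 + 2(355.8) = 711.6
Total out = 42.19 + 536.5 + 4695 + 355.8 + 711.6 = 6341 mol.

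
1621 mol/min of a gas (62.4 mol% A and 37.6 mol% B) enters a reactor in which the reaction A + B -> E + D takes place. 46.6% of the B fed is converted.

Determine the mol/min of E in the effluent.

B reacted = 0.466 × 609.5 = 284 mol/min; ν_B = −1, so ξ = 284/1 = 284 mol/min.
Outlet amounts (n = n₀ + ν ξ):
  A: 1012 − 1(284) = 727.5
  B: 609.5 − 1(284) = 325.5
  E: 0 + 1(284) = 284
  D: 0 + 1(284) = 284

284 mol/min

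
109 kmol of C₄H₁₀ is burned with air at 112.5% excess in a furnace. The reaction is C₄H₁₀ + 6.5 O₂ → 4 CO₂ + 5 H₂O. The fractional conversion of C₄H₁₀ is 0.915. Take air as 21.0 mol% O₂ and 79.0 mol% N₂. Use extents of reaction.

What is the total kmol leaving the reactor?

7430 kmol

Stoichiometric O₂ = 6.5 × 109 = 708.5 kmol; O₂ fed = 708.5 × 2.125 = 1506 kmol.
N₂ fed = 1506 × 79/21 = 5664 kmol.
Fuel reacted = 0.915 × 109 → ξ = 99.73 kmol.
Outlet (n = n₀ + ν ξ):
  C₄H₁₀: 109 − 1(99.73) = 9.265
  O₂: 1506 − 6.5(99.73) = 857.3
  N₂: 5664 (inert)
  CO₂: 0 + 4(99.73) = 398.9
  H₂O: 0 + 5(99.73) = 498.7
Total out = 9.265 + 857.3 + 5664 + 398.9 + 498.7 = 7428 kmol.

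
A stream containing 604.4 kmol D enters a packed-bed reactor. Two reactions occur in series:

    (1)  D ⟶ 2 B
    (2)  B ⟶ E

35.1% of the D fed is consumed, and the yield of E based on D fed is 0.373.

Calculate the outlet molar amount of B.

Conversion of D: D consumed = 1ξ₁ = 0.351 × 604.4 → ξ₁ = 212.1 kmol.
Yield of E: 1ξ₂ / 604.4 = 0.373 → ξ₂ = 225.4 kmol.
Outlet amounts (n = n₀ + Σ ν·ξ):
  D: 604.4 − 1(212.1) = 392.3
  B: 0 + 2(212.1) − 1(225.4) = 198.8
  E: 0 + 1(225.4) = 225.4

199 kmol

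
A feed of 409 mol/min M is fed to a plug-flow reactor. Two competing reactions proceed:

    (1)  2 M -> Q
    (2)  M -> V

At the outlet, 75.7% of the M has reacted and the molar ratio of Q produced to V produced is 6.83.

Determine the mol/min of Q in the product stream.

144 mol/min

Conversion of M: M consumed = 0.757 × 409 = 309.6 mol/min = 2ξ₁ + 1ξ₂.
Selectivity: 1ξ₁ / (1ξ₂) = 6.83 → ξ₁ = 6.83 ξ₂.
Substitute: (2·6.83 + 1) ξ₂ = 309.6 → ξ₂ = 21.12 mol/min, ξ₁ = 144.2 mol/min.
Outlet amounts (n = n₀ + Σ ν·ξ):
  M: 409 − 2(144.2) − 1(21.12) = 99.39
  Q: 0 + 1(144.2) = 144.2
  V: 0 + 1(21.12) = 21.12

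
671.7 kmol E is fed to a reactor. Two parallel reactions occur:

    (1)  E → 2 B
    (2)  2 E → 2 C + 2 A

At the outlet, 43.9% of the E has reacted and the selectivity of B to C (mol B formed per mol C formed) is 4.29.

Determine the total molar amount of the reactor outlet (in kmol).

Conversion of E: E consumed = 0.439 × 671.7 = 294.9 kmol = 1ξ₁ + 2ξ₂.
Selectivity: 2ξ₁ / (2ξ₂) = 4.29 → ξ₁ = 4.29 ξ₂.
Substitute: (1·4.29 + 2) ξ₂ = 294.9 → ξ₂ = 46.88 kmol, ξ₁ = 201.1 kmol.
Outlet amounts (n = n₀ + Σ ν·ξ):
  E: 671.7 − 1(201.1) − 2(46.88) = 376.8
  B: 0 + 2(201.1) = 402.2
  C: 0 + 2(46.88) = 93.76
  A: 0 + 2(46.88) = 93.76
Total out = 376.8 + 402.2 + 93.76 + 93.76 = 966.6 kmol.

967 kmol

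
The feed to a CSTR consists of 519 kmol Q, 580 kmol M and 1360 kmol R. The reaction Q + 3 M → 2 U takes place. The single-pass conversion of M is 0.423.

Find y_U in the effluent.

M reacted = 0.423 × 580 = 245.3 kmol; ν_M = −3, so ξ = 245.3/3 = 81.78 kmol.
Outlet amounts (n = n₀ + ν ξ):
  Q: 519 − 1(81.78) = 437.2
  M: 580 − 3(81.78) = 334.7
  U: 0 + 2(81.78) = 163.6
  R: 1360 (inert)
Total out = 2295 kmol; y_U = 163.6 / 2295 = 0.07125.

0.0713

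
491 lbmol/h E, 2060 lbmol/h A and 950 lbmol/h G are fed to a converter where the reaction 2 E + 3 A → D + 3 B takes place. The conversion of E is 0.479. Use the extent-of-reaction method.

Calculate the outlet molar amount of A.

1710 lbmol/h

E reacted = 0.479 × 491 = 235.2 lbmol/h; ν_E = −2, so ξ = 235.2/2 = 117.6 lbmol/h.
Outlet amounts (n = n₀ + ν ξ):
  E: 491 − 2(117.6) = 255.8
  A: 2060 − 3(117.6) = 1707
  D: 0 + 1(117.6) = 117.6
  B: 0 + 3(117.6) = 352.8
  G: 950 (inert)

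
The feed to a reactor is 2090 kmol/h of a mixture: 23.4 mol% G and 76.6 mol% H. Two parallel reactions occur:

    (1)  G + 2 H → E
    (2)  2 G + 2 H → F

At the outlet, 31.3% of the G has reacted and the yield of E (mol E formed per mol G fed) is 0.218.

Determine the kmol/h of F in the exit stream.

Yield of E: 1ξ₁ / 489.1 = 0.218 → ξ₁ = 106.6 kmol/h.
Conversion of G: 1ξ₁ + 2ξ₂ = 0.313 × 489.1 = 153.1 → ξ₂ = 23.23 kmol/h.
Outlet amounts (n = n₀ + Σ ν·ξ):
  G: 489.1 − 1(106.6) − 2(23.23) = 336
  H: 1601 − 2(106.6) − 2(23.23) = 1341
  E: 0 + 1(106.6) = 106.6
  F: 0 + 1(23.23) = 23.23

23.2 kmol/h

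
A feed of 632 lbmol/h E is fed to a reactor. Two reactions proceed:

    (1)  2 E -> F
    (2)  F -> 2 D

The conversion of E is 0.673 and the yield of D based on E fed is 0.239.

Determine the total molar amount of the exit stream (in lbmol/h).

495 lbmol/h

Conversion of E: E consumed = 2ξ₁ = 0.673 × 632 → ξ₁ = 212.7 lbmol/h.
Yield of D: 2ξ₂ / 632 = 0.239 → ξ₂ = 75.52 lbmol/h.
Outlet amounts (n = n₀ + Σ ν·ξ):
  E: 632 − 2(212.7) = 206.7
  F: 0 + 1(212.7) − 1(75.52) = 137.1
  D: 0 + 2(75.52) = 151
Total out = 206.7 + 137.1 + 151 = 494.9 lbmol/h.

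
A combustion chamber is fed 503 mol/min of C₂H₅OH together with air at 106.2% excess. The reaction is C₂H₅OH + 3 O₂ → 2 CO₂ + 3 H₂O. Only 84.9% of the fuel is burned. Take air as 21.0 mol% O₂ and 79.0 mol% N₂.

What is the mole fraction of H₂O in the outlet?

0.0814

Stoichiometric O₂ = 3 × 503 = 1509 mol/min; O₂ fed = 1509 × 2.062 = 3112 mol/min.
N₂ fed = 3112 × 79/21 = 11710 mol/min.
Fuel reacted = 0.849 × 503 → ξ = 427 mol/min.
Outlet (n = n₀ + ν ξ):
  C₂H₅OH: 503 − 1(427) = 75.95
  O₂: 3112 − 3(427) = 1830
  N₂: 11710 (inert)
  CO₂: 0 + 2(427) = 854.1
  H₂O: 0 + 3(427) = 1281
Total out = 15750 mol/min; y_H₂O = 1281 / 15750 = 0.08136.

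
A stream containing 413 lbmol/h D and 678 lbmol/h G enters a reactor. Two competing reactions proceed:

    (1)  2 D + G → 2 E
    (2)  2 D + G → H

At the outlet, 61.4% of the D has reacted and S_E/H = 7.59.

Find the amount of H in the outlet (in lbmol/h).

26.4 lbmol/h

Conversion of D: D consumed = 0.614 × 413 = 253.6 lbmol/h = 2ξ₁ + 2ξ₂.
Selectivity: 2ξ₁ / (1ξ₂) = 7.59 → ξ₁ = 3.795 ξ₂.
Substitute: (2·3.795 + 2) ξ₂ = 253.6 → ξ₂ = 26.44 lbmol/h, ξ₁ = 100.3 lbmol/h.
Outlet amounts (n = n₀ + Σ ν·ξ):
  D: 413 − 2(100.3) − 2(26.44) = 159.4
  G: 678 − 1(100.3) − 1(26.44) = 551.2
  E: 0 + 2(100.3) = 200.7
  H: 0 + 1(26.44) = 26.44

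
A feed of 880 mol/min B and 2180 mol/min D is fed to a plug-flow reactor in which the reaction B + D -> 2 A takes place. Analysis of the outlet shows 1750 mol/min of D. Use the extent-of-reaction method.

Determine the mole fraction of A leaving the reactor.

0.281

For D: n = n₀ − 1ξ → 1750 = 2180 − 1ξ, giving ξ = 430 mol/min.
Outlet amounts (n = n₀ + ν ξ):
  B: 880 − 1(430) = 450
  D: 2180 − 1(430) = 1750
  A: 0 + 2(430) = 860
Total out = 3060 mol/min; y_A = 860 / 3060 = 0.281.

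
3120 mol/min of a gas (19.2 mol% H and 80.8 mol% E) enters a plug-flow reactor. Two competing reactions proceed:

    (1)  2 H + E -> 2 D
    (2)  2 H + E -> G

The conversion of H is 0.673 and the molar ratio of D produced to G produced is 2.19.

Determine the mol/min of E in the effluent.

Conversion of H: H consumed = 0.673 × 599 = 403.2 mol/min = 2ξ₁ + 2ξ₂.
Selectivity: 2ξ₁ / (1ξ₂) = 2.19 → ξ₁ = 1.095 ξ₂.
Substitute: (2·1.095 + 2) ξ₂ = 403.2 → ξ₂ = 96.22 mol/min, ξ₁ = 105.4 mol/min.
Outlet amounts (n = n₀ + Σ ν·ξ):
  H: 599 − 2(105.4) − 2(96.22) = 195.9
  E: 2521 − 1(105.4) − 1(96.22) = 2319
  D: 0 + 2(105.4) = 210.7
  G: 0 + 1(96.22) = 96.22

2320 mol/min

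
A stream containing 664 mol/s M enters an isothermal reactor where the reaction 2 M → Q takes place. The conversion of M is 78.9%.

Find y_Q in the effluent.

M reacted = 0.789 × 664 = 523.9 mol/s; ν_M = −2, so ξ = 523.9/2 = 261.9 mol/s.
Outlet amounts (n = n₀ + ν ξ):
  M: 664 − 2(261.9) = 140.1
  Q: 0 + 1(261.9) = 261.9
Total out = 402.1 mol/s; y_Q = 261.9 / 402.1 = 0.6515.

0.652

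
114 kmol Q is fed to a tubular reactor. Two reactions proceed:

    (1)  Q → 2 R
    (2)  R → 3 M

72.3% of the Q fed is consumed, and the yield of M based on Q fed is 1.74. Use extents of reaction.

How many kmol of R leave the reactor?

98.7 kmol

Conversion of Q: Q consumed = 1ξ₁ = 0.723 × 114 → ξ₁ = 82.42 kmol.
Yield of M: 3ξ₂ / 114 = 1.74 → ξ₂ = 66.12 kmol.
Outlet amounts (n = n₀ + Σ ν·ξ):
  Q: 114 − 1(82.42) = 31.58
  R: 0 + 2(82.42) − 1(66.12) = 98.72
  M: 0 + 3(66.12) = 198.4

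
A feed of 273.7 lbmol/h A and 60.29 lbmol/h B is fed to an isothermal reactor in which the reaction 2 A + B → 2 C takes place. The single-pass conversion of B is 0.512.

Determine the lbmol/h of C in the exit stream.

61.7 lbmol/h

B reacted = 0.512 × 60.29 = 30.87 lbmol/h; ν_B = −1, so ξ = 30.87/1 = 30.87 lbmol/h.
Outlet amounts (n = n₀ + ν ξ):
  A: 273.7 − 2(30.87) = 212
  B: 60.29 − 1(30.87) = 29.42
  C: 0 + 2(30.87) = 61.74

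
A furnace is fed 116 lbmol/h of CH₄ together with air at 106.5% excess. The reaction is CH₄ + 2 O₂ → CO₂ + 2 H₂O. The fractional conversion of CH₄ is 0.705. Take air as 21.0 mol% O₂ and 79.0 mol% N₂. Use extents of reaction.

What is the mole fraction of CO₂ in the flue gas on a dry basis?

Stoichiometric O₂ = 2 × 116 = 232 lbmol/h; O₂ fed = 232 × 2.065 = 479.1 lbmol/h.
N₂ fed = 479.1 × 79/21 = 1802 lbmol/h.
Fuel reacted = 0.705 × 116 → ξ = 81.78 lbmol/h.
Outlet (n = n₀ + ν ξ):
  CH₄: 116 − 1(81.78) = 34.22
  O₂: 479.1 − 2(81.78) = 315.5
  N₂: 1802 (inert)
  CO₂: 0 + 1(81.78) = 81.78
  H₂O: 0 + 2(81.78) = 163.6
Dry total = 2234 lbmol/h; y_CO₂ (dry) = 81.78 / 2234 = 0.03661.

0.0366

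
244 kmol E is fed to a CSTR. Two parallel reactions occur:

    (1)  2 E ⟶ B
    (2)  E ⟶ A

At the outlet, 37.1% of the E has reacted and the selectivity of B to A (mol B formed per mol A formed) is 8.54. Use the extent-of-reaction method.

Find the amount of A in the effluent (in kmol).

5.01 kmol

Conversion of E: E consumed = 0.371 × 244 = 90.52 kmol = 2ξ₁ + 1ξ₂.
Selectivity: 1ξ₁ / (1ξ₂) = 8.54 → ξ₁ = 8.54 ξ₂.
Substitute: (2·8.54 + 1) ξ₂ = 90.52 → ξ₂ = 5.007 kmol, ξ₁ = 42.76 kmol.
Outlet amounts (n = n₀ + Σ ν·ξ):
  E: 244 − 2(42.76) − 1(5.007) = 153.5
  B: 0 + 1(42.76) = 42.76
  A: 0 + 1(5.007) = 5.007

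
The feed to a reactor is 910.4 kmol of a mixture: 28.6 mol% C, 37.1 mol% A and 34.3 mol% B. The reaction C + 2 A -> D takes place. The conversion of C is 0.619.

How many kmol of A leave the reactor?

C reacted = 0.619 × 260.4 = 161.2 kmol; ν_C = −1, so ξ = 161.2/1 = 161.2 kmol.
Outlet amounts (n = n₀ + ν ξ):
  C: 260.4 − 1(161.2) = 99.2
  A: 337.8 − 2(161.2) = 15.41
  D: 0 + 1(161.2) = 161.2
  B: 312.3 (inert)

15.4 kmol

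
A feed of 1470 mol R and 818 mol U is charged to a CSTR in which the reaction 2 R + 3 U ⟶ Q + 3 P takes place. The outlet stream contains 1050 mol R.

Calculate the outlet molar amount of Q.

For R: n = n₀ − 2ξ → 1050 = 1470 − 2ξ, giving ξ = 210 mol.
Outlet amounts (n = n₀ + ν ξ):
  R: 1470 − 2(210) = 1050
  U: 818 − 3(210) = 188
  Q: 0 + 1(210) = 210
  P: 0 + 3(210) = 630

210 mol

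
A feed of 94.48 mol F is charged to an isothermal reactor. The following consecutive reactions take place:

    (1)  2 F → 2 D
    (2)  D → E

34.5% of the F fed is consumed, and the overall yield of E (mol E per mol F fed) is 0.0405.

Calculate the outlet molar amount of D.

Conversion of F: F consumed = 2ξ₁ = 0.345 × 94.48 → ξ₁ = 16.3 mol.
Yield of E: 1ξ₂ / 94.48 = 0.0405 → ξ₂ = 3.826 mol.
Outlet amounts (n = n₀ + Σ ν·ξ):
  F: 94.48 − 2(16.3) = 61.88
  D: 0 + 2(16.3) − 1(3.826) = 28.77
  E: 0 + 1(3.826) = 3.826

28.8 mol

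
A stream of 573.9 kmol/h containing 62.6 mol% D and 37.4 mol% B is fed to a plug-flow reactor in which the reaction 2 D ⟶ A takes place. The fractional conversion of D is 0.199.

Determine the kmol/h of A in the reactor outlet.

35.7 kmol/h

D reacted = 0.199 × 359.3 = 71.49 kmol/h; ν_D = −2, so ξ = 71.49/2 = 35.75 kmol/h.
Outlet amounts (n = n₀ + ν ξ):
  D: 359.3 − 2(35.75) = 287.8
  A: 0 + 1(35.75) = 35.75
  B: 214.6 (inert)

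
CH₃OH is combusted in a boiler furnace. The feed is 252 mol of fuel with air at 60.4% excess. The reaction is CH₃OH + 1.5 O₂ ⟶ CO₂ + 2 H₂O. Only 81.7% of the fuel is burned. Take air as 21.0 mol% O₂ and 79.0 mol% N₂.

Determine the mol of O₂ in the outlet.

297 mol

Stoichiometric O₂ = 1.5 × 252 = 378 mol; O₂ fed = 378 × 1.604 = 606.3 mol.
N₂ fed = 606.3 × 79/21 = 2281 mol.
Fuel reacted = 0.817 × 252 → ξ = 205.9 mol.
Outlet (n = n₀ + ν ξ):
  CH₃OH: 252 − 1(205.9) = 46.12
  O₂: 606.3 − 1.5(205.9) = 297.5
  N₂: 2281 (inert)
  CO₂: 0 + 1(205.9) = 205.9
  H₂O: 0 + 2(205.9) = 411.8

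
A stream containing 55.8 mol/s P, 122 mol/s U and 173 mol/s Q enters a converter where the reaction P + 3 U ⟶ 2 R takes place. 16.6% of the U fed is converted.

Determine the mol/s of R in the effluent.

13.5 mol/s

U reacted = 0.166 × 122 = 20.25 mol/s; ν_U = −3, so ξ = 20.25/3 = 6.751 mol/s.
Outlet amounts (n = n₀ + ν ξ):
  P: 55.8 − 1(6.751) = 49.05
  U: 122 − 3(6.751) = 101.7
  R: 0 + 2(6.751) = 13.5
  Q: 173 (inert)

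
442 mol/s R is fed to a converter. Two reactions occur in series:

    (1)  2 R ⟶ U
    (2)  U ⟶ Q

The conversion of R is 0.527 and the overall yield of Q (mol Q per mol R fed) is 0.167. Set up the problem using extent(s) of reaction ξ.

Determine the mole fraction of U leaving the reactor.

Conversion of R: R consumed = 2ξ₁ = 0.527 × 442 → ξ₁ = 116.5 mol/s.
Yield of Q: 1ξ₂ / 442 = 0.167 → ξ₂ = 73.81 mol/s.
Outlet amounts (n = n₀ + Σ ν·ξ):
  R: 442 − 2(116.5) = 209.1
  U: 0 + 1(116.5) − 1(73.81) = 42.65
  Q: 0 + 1(73.81) = 73.81
Total out = 325.5 mol/s; y_U = 42.65 / 325.5 = 0.131.

0.131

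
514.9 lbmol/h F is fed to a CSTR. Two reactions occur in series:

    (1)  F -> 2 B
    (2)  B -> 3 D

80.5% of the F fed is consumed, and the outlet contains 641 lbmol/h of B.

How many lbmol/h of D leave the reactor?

564 lbmol/h

Conversion of F: F consumed = 1ξ₁ = 0.805 × 514.9 → ξ₁ = 414.5 lbmol/h.
B balance: n_B = 0 + 2ξ₁ − 1ξ₂ = 641 → ξ₂ = (2·414.5 − 641)/1 = 188 lbmol/h.
Outlet amounts (n = n₀ + Σ ν·ξ):
  F: 514.9 − 1(414.5) = 100.4
  B: 0 + 2(414.5) − 1(188) = 641
  D: 0 + 3(188) = 564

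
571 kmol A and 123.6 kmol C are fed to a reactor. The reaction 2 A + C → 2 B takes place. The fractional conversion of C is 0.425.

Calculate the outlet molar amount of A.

466 kmol

C reacted = 0.425 × 123.6 = 52.53 kmol; ν_C = −1, so ξ = 52.53/1 = 52.53 kmol.
Outlet amounts (n = n₀ + ν ξ):
  A: 571 − 2(52.53) = 465.9
  C: 123.6 − 1(52.53) = 71.07
  B: 0 + 2(52.53) = 105.1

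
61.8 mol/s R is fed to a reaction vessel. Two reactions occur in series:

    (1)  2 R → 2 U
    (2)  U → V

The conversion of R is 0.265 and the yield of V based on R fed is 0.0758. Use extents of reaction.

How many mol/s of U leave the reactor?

11.7 mol/s

Conversion of R: R consumed = 2ξ₁ = 0.265 × 61.8 → ξ₁ = 8.188 mol/s.
Yield of V: 1ξ₂ / 61.8 = 0.0758 → ξ₂ = 4.684 mol/s.
Outlet amounts (n = n₀ + Σ ν·ξ):
  R: 61.8 − 2(8.188) = 45.42
  U: 0 + 2(8.188) − 1(4.684) = 11.69
  V: 0 + 1(4.684) = 4.684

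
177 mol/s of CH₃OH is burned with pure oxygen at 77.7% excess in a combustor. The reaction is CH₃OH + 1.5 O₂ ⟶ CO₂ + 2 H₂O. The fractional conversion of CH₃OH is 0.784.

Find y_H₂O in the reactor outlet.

0.386

Stoichiometric O₂ = 1.5 × 177 = 265.5 mol/s; O₂ fed = 265.5 × 1.777 = 471.8 mol/s.
Fuel reacted = 0.784 × 177 → ξ = 138.8 mol/s.
Outlet (n = n₀ + ν ξ):
  CH₃OH: 177 − 1(138.8) = 38.23
  O₂: 471.8 − 1.5(138.8) = 263.6
  CO₂: 0 + 1(138.8) = 138.8
  H₂O: 0 + 2(138.8) = 277.5
Total out = 718.2 mol/s; y_H₂O = 277.5 / 718.2 = 0.3864.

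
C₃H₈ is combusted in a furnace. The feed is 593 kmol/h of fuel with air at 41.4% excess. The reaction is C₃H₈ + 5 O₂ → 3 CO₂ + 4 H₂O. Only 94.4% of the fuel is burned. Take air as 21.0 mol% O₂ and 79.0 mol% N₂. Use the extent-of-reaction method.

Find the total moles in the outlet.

Stoichiometric O₂ = 5 × 593 = 2965 kmol/h; O₂ fed = 2965 × 1.414 = 4193 kmol/h.
N₂ fed = 4193 × 79/21 = 15770 kmol/h.
Fuel reacted = 0.944 × 593 → ξ = 559.8 kmol/h.
Outlet (n = n₀ + ν ξ):
  C₃H₈: 593 − 1(559.8) = 33.21
  O₂: 4193 − 5(559.8) = 1394
  N₂: 15770 (inert)
  CO₂: 0 + 3(559.8) = 1679
  H₂O: 0 + 4(559.8) = 2239
Total out = 33.21 + 1394 + 15770 + 1679 + 2239 = 21120 kmol/h.

21100 kmol/h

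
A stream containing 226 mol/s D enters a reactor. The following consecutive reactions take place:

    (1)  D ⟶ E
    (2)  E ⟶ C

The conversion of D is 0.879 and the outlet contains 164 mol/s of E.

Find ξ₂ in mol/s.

ξ₂ = 34.7 mol/s

Conversion of D: D consumed = 1ξ₁ = 0.879 × 226 → ξ₁ = 198.7 mol/s.
E balance: n_E = 0 + 1ξ₁ − 1ξ₂ = 164 → ξ₂ = (1·198.7 − 164)/1 = 34.65 mol/s.
Outlet amounts (n = n₀ + Σ ν·ξ):
  D: 226 − 1(198.7) = 27.35
  E: 0 + 1(198.7) − 1(34.65) = 164
  C: 0 + 1(34.65) = 34.65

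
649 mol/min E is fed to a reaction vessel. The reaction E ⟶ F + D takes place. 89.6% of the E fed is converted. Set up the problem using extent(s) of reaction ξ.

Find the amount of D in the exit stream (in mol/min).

582 mol/min

E reacted = 0.896 × 649 = 581.5 mol/min; ν_E = −1, so ξ = 581.5/1 = 581.5 mol/min.
Outlet amounts (n = n₀ + ν ξ):
  E: 649 − 1(581.5) = 67.5
  F: 0 + 1(581.5) = 581.5
  D: 0 + 1(581.5) = 581.5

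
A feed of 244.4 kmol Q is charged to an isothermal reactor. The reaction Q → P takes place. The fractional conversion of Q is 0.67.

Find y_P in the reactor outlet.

0.67

Q reacted = 0.67 × 244.4 = 163.7 kmol; ν_Q = −1, so ξ = 163.7/1 = 163.7 kmol.
Outlet amounts (n = n₀ + ν ξ):
  Q: 244.4 − 1(163.7) = 80.65
  P: 0 + 1(163.7) = 163.7
Total out = 244.4 kmol; y_P = 163.7 / 244.4 = 0.67.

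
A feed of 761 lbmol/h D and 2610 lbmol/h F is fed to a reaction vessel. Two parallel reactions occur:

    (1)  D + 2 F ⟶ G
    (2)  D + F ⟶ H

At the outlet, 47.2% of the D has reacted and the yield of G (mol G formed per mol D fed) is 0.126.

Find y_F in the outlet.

Yield of G: 1ξ₁ / 761 = 0.126 → ξ₁ = 95.89 lbmol/h.
Conversion of D: 1ξ₁ + 1ξ₂ = 0.472 × 761 = 359.2 → ξ₂ = 263.3 lbmol/h.
Outlet amounts (n = n₀ + Σ ν·ξ):
  D: 761 − 1(95.89) − 1(263.3) = 401.8
  F: 2610 − 2(95.89) − 1(263.3) = 2155
  G: 0 + 1(95.89) = 95.89
  H: 0 + 1(263.3) = 263.3
Total out = 2916 lbmol/h; y_F = 2155 / 2916 = 0.739.

0.739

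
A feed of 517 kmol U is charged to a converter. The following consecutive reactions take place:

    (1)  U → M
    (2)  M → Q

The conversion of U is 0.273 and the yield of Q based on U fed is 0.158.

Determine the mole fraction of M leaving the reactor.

0.115

Conversion of U: U consumed = 1ξ₁ = 0.273 × 517 → ξ₁ = 141.1 kmol.
Yield of Q: 1ξ₂ / 517 = 0.158 → ξ₂ = 81.69 kmol.
Outlet amounts (n = n₀ + Σ ν·ξ):
  U: 517 − 1(141.1) = 375.9
  M: 0 + 1(141.1) − 1(81.69) = 59.46
  Q: 0 + 1(81.69) = 81.69
Total out = 517 kmol; y_M = 59.46 / 517 = 0.115.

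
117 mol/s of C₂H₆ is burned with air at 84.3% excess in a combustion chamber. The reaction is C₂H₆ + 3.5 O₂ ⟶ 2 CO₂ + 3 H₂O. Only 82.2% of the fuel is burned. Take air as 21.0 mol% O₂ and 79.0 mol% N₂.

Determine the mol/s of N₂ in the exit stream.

2840 mol/s

Stoichiometric O₂ = 3.5 × 117 = 409.5 mol/s; O₂ fed = 409.5 × 1.843 = 754.7 mol/s.
N₂ fed = 754.7 × 79/21 = 2839 mol/s.
Fuel reacted = 0.822 × 117 → ξ = 96.17 mol/s.
Outlet (n = n₀ + ν ξ):
  C₂H₆: 117 − 1(96.17) = 20.83
  O₂: 754.7 − 3.5(96.17) = 418.1
  N₂: 2839 (inert)
  CO₂: 0 + 2(96.17) = 192.3
  H₂O: 0 + 3(96.17) = 288.5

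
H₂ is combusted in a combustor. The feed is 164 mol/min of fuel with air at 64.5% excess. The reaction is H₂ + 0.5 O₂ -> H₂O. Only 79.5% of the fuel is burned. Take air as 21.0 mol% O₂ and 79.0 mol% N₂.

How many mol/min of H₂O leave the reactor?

130 mol/min

Stoichiometric O₂ = 0.5 × 164 = 82 mol/min; O₂ fed = 82 × 1.645 = 134.9 mol/min.
N₂ fed = 134.9 × 79/21 = 507.4 mol/min.
Fuel reacted = 0.795 × 164 → ξ = 130.4 mol/min.
Outlet (n = n₀ + ν ξ):
  H₂: 164 − 1(130.4) = 33.62
  O₂: 134.9 − 0.5(130.4) = 69.7
  N₂: 507.4 (inert)
  H₂O: 0 + 1(130.4) = 130.4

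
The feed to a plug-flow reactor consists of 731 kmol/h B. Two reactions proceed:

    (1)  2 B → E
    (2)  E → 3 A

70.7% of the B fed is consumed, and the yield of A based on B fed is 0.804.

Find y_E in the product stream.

0.0723

Conversion of B: B consumed = 2ξ₁ = 0.707 × 731 → ξ₁ = 258.4 kmol/h.
Yield of A: 3ξ₂ / 731 = 0.804 → ξ₂ = 195.9 kmol/h.
Outlet amounts (n = n₀ + Σ ν·ξ):
  B: 731 − 2(258.4) = 214.2
  E: 0 + 1(258.4) − 1(195.9) = 62.5
  A: 0 + 3(195.9) = 587.7
Total out = 864.4 kmol/h; y_E = 62.5 / 864.4 = 0.0723.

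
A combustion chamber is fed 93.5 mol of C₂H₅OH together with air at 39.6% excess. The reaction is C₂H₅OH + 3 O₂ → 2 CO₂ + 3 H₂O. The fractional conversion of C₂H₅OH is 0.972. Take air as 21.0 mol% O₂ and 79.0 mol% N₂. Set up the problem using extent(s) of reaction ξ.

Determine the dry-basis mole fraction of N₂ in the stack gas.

0.829

Stoichiometric O₂ = 3 × 93.5 = 280.5 mol; O₂ fed = 280.5 × 1.396 = 391.6 mol.
N₂ fed = 391.6 × 79/21 = 1473 mol.
Fuel reacted = 0.972 × 93.5 → ξ = 90.88 mol.
Outlet (n = n₀ + ν ξ):
  C₂H₅OH: 93.5 − 1(90.88) = 2.618
  O₂: 391.6 − 3(90.88) = 118.9
  N₂: 1473 (inert)
  CO₂: 0 + 2(90.88) = 181.8
  H₂O: 0 + 3(90.88) = 272.6
Dry total = 1776 mol; y_N₂ (dry) = 1473 / 1776 = 0.8293.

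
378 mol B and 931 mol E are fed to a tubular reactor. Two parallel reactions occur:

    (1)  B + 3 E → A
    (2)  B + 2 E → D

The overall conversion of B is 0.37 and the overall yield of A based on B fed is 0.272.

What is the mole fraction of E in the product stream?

0.592

Yield of A: 1ξ₁ / 378 = 0.272 → ξ₁ = 102.8 mol.
Conversion of B: 1ξ₁ + 1ξ₂ = 0.37 × 378 = 139.9 → ξ₂ = 37.04 mol.
Outlet amounts (n = n₀ + Σ ν·ξ):
  B: 378 − 1(102.8) − 1(37.04) = 238.1
  E: 931 − 3(102.8) − 2(37.04) = 548.5
  A: 0 + 1(102.8) = 102.8
  D: 0 + 1(37.04) = 37.04
Total out = 926.5 mol; y_E = 548.5 / 926.5 = 0.592.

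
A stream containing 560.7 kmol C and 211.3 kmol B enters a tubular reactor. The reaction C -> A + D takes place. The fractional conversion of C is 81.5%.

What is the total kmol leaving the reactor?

1230 kmol

C reacted = 0.815 × 560.7 = 457 kmol; ν_C = −1, so ξ = 457/1 = 457 kmol.
Outlet amounts (n = n₀ + ν ξ):
  C: 560.7 − 1(457) = 103.7
  A: 0 + 1(457) = 457
  D: 0 + 1(457) = 457
  B: 211.3 (inert)
Total out = 103.7 + 457 + 457 + 211.3 = 1229 kmol.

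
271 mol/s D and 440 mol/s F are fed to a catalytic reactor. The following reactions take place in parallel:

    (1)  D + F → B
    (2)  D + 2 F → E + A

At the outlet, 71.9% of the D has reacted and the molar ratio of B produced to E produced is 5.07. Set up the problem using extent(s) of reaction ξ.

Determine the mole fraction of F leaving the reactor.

Conversion of D: D consumed = 0.719 × 271 = 194.8 mol/s = 1ξ₁ + 1ξ₂.
Selectivity: 1ξ₁ / (1ξ₂) = 5.07 → ξ₁ = 5.07 ξ₂.
Substitute: (1·5.07 + 1) ξ₂ = 194.8 → ξ₂ = 32.1 mol/s, ξ₁ = 162.7 mol/s.
Outlet amounts (n = n₀ + Σ ν·ξ):
  D: 271 − 1(162.7) − 1(32.1) = 76.15
  F: 440 − 1(162.7) − 2(32.1) = 213.1
  B: 0 + 1(162.7) = 162.7
  E: 0 + 1(32.1) = 32.1
  A: 0 + 1(32.1) = 32.1
Total out = 516.2 mol/s; y_F = 213.1 / 516.2 = 0.4128.

0.413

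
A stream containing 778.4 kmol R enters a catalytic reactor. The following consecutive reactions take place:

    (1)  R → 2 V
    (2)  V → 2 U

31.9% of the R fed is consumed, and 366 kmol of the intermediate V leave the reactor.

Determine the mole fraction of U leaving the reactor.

0.226

Conversion of R: R consumed = 1ξ₁ = 0.319 × 778.4 → ξ₁ = 248.3 kmol.
V balance: n_V = 0 + 2ξ₁ − 1ξ₂ = 366 → ξ₂ = (2·248.3 − 366)/1 = 130.6 kmol.
Outlet amounts (n = n₀ + Σ ν·ξ):
  R: 778.4 − 1(248.3) = 530.1
  V: 0 + 2(248.3) − 1(130.6) = 366
  U: 0 + 2(130.6) = 261.2
Total out = 1157 kmol; y_U = 261.2 / 1157 = 0.2257.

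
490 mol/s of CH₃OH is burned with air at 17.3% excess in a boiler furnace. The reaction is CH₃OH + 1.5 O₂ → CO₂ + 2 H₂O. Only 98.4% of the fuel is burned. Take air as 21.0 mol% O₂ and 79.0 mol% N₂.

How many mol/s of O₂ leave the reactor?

Stoichiometric O₂ = 1.5 × 490 = 735 mol/s; O₂ fed = 735 × 1.173 = 862.2 mol/s.
N₂ fed = 862.2 × 79/21 = 3243 mol/s.
Fuel reacted = 0.984 × 490 → ξ = 482.2 mol/s.
Outlet (n = n₀ + ν ξ):
  CH₃OH: 490 − 1(482.2) = 7.84
  O₂: 862.2 − 1.5(482.2) = 138.9
  N₂: 3243 (inert)
  CO₂: 0 + 1(482.2) = 482.2
  H₂O: 0 + 2(482.2) = 964.3

139 mol/s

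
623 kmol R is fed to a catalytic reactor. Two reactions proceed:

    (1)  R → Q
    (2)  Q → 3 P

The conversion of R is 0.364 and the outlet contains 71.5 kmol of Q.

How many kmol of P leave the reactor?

466 kmol

Conversion of R: R consumed = 1ξ₁ = 0.364 × 623 → ξ₁ = 226.8 kmol.
Q balance: n_Q = 0 + 1ξ₁ − 1ξ₂ = 71.5 → ξ₂ = (1·226.8 − 71.5)/1 = 155.3 kmol.
Outlet amounts (n = n₀ + Σ ν·ξ):
  R: 623 − 1(226.8) = 396.2
  Q: 0 + 1(226.8) − 1(155.3) = 71.5
  P: 0 + 3(155.3) = 465.8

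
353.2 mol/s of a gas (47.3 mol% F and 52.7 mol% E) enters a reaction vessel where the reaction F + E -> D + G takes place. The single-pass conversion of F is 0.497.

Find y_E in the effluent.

F reacted = 0.497 × 167.1 = 83.03 mol/s; ν_F = −1, so ξ = 83.03/1 = 83.03 mol/s.
Outlet amounts (n = n₀ + ν ξ):
  F: 167.1 − 1(83.03) = 84.03
  E: 186.1 − 1(83.03) = 103.1
  D: 0 + 1(83.03) = 83.03
  G: 0 + 1(83.03) = 83.03
Total out = 353.2 mol/s; y_E = 103.1 / 353.2 = 0.2919.

0.292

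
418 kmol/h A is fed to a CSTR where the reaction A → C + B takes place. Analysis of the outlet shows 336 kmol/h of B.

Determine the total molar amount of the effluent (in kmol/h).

754 kmol/h

For B: n = n₀ + 1ξ → 336 = 0 + 1ξ, giving ξ = 336 kmol/h.
Outlet amounts (n = n₀ + ν ξ):
  A: 418 − 1(336) = 82
  C: 0 + 1(336) = 336
  B: 0 + 1(336) = 336
Total out = 82 + 336 + 336 = 754 kmol/h.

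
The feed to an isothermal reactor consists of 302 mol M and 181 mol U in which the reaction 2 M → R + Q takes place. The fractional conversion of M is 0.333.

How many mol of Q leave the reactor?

M reacted = 0.333 × 302 = 100.6 mol; ν_M = −2, so ξ = 100.6/2 = 50.28 mol.
Outlet amounts (n = n₀ + ν ξ):
  M: 302 − 2(50.28) = 201.4
  R: 0 + 1(50.28) = 50.28
  Q: 0 + 1(50.28) = 50.28
  U: 181 (inert)

50.3 mol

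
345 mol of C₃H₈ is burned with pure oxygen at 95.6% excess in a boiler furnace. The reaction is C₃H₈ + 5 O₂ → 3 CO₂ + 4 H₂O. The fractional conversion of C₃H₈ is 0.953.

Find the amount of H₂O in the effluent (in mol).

1320 mol

Stoichiometric O₂ = 5 × 345 = 1725 mol; O₂ fed = 1725 × 1.956 = 3374 mol.
Fuel reacted = 0.953 × 345 → ξ = 328.8 mol.
Outlet (n = n₀ + ν ξ):
  C₃H₈: 345 − 1(328.8) = 16.22
  O₂: 3374 − 5(328.8) = 1730
  CO₂: 0 + 3(328.8) = 986.4
  H₂O: 0 + 4(328.8) = 1315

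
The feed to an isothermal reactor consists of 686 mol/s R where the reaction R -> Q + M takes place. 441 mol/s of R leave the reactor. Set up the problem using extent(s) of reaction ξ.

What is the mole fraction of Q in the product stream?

0.263

For R: n = n₀ − 1ξ → 441 = 686 − 1ξ, giving ξ = 245 mol/s.
Outlet amounts (n = n₀ + ν ξ):
  R: 686 − 1(245) = 441
  Q: 0 + 1(245) = 245
  M: 0 + 1(245) = 245
Total out = 931 mol/s; y_Q = 245 / 931 = 0.2632.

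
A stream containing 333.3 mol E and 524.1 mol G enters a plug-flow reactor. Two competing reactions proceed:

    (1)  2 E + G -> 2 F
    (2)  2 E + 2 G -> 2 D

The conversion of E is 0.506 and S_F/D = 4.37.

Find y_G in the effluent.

0.56

Conversion of E: E consumed = 0.506 × 333.3 = 168.6 mol = 2ξ₁ + 2ξ₂.
Selectivity: 2ξ₁ / (2ξ₂) = 4.37 → ξ₁ = 4.37 ξ₂.
Substitute: (2·4.37 + 2) ξ₂ = 168.6 → ξ₂ = 15.7 mol, ξ₁ = 68.62 mol.
Outlet amounts (n = n₀ + Σ ν·ξ):
  E: 333.3 − 2(68.62) − 2(15.7) = 164.7
  G: 524.1 − 1(68.62) − 2(15.7) = 424.1
  F: 0 + 2(68.62) = 137.2
  D: 0 + 2(15.7) = 31.41
Total out = 757.4 mol; y_G = 424.1 / 757.4 = 0.5599.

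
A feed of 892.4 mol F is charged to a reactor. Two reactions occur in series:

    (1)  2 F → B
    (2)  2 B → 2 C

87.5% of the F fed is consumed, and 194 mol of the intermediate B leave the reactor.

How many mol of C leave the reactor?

Conversion of F: F consumed = 2ξ₁ = 0.875 × 892.4 → ξ₁ = 390.4 mol.
B balance: n_B = 0 + 1ξ₁ − 2ξ₂ = 194 → ξ₂ = (1·390.4 − 194)/2 = 98.21 mol.
Outlet amounts (n = n₀ + Σ ν·ξ):
  F: 892.4 − 2(390.4) = 111.5
  B: 0 + 1(390.4) − 2(98.21) = 194
  C: 0 + 2(98.21) = 196.4

196 mol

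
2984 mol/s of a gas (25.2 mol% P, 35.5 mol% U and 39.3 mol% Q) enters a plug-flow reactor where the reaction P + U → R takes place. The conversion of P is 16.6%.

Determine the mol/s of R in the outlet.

P reacted = 0.166 × 752 = 124.8 mol/s; ν_P = −1, so ξ = 124.8/1 = 124.8 mol/s.
Outlet amounts (n = n₀ + ν ξ):
  P: 752 − 1(124.8) = 627.1
  U: 1059 − 1(124.8) = 934.5
  R: 0 + 1(124.8) = 124.8
  Q: 1173 (inert)

125 mol/s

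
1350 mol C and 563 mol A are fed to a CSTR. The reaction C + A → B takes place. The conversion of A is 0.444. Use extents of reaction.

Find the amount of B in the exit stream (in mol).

250 mol

A reacted = 0.444 × 563 = 250 mol; ν_A = −1, so ξ = 250/1 = 250 mol.
Outlet amounts (n = n₀ + ν ξ):
  C: 1350 − 1(250) = 1100
  A: 563 − 1(250) = 313
  B: 0 + 1(250) = 250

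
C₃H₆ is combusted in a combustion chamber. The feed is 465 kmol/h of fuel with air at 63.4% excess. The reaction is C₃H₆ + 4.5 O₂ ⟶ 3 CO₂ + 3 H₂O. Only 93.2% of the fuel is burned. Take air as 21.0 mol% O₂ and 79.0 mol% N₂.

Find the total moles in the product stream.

17000 kmol/h

Stoichiometric O₂ = 4.5 × 465 = 2092 kmol/h; O₂ fed = 2092 × 1.634 = 3419 kmol/h.
N₂ fed = 3419 × 79/21 = 12860 kmol/h.
Fuel reacted = 0.932 × 465 → ξ = 433.4 kmol/h.
Outlet (n = n₀ + ν ξ):
  C₃H₆: 465 − 1(433.4) = 31.62
  O₂: 3419 − 4.5(433.4) = 1469
  N₂: 12860 (inert)
  CO₂: 0 + 3(433.4) = 1300
  H₂O: 0 + 3(433.4) = 1300
Total out = 31.62 + 1469 + 12860 + 1300 + 1300 = 16960 kmol/h.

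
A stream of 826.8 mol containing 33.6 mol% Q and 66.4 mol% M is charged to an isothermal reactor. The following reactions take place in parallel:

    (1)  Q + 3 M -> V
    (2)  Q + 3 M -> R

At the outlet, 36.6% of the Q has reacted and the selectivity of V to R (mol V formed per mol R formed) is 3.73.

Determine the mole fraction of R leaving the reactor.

0.0412

Conversion of Q: Q consumed = 0.366 × 277.8 = 101.7 mol = 1ξ₁ + 1ξ₂.
Selectivity: 1ξ₁ / (1ξ₂) = 3.73 → ξ₁ = 3.73 ξ₂.
Substitute: (1·3.73 + 1) ξ₂ = 101.7 → ξ₂ = 21.5 mol, ξ₁ = 80.18 mol.
Outlet amounts (n = n₀ + Σ ν·ξ):
  Q: 277.8 − 1(80.18) − 1(21.5) = 176.1
  M: 549 − 3(80.18) − 3(21.5) = 244
  V: 0 + 1(80.18) = 80.18
  R: 0 + 1(21.5) = 21.5
Total out = 521.8 mol; y_R = 21.5 / 521.8 = 0.0412.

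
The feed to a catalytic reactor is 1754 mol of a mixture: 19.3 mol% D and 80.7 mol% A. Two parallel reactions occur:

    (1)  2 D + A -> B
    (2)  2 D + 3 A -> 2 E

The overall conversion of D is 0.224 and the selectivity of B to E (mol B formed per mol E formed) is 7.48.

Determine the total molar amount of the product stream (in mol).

1680 mol

Conversion of D: D consumed = 0.224 × 338.5 = 75.83 mol = 2ξ₁ + 2ξ₂.
Selectivity: 1ξ₁ / (2ξ₂) = 7.48 → ξ₁ = 14.96 ξ₂.
Substitute: (2·14.96 + 2) ξ₂ = 75.83 → ξ₂ = 2.376 mol, ξ₁ = 35.54 mol.
Outlet amounts (n = n₀ + Σ ν·ξ):
  D: 338.5 − 2(35.54) − 2(2.376) = 262.7
  A: 1415 − 1(35.54) − 3(2.376) = 1373
  B: 0 + 1(35.54) = 35.54
  E: 0 + 2(2.376) = 4.751
Total out = 262.7 + 1373 + 35.54 + 4.751 = 1676 mol.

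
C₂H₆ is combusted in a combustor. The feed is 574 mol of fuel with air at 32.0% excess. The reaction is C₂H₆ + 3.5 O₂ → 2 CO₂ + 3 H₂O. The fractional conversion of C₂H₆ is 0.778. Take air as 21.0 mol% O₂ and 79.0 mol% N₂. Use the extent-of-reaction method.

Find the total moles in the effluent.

13400 mol

Stoichiometric O₂ = 3.5 × 574 = 2009 mol; O₂ fed = 2009 × 1.320 = 2652 mol.
N₂ fed = 2652 × 79/21 = 9976 mol.
Fuel reacted = 0.778 × 574 → ξ = 446.6 mol.
Outlet (n = n₀ + ν ξ):
  C₂H₆: 574 − 1(446.6) = 127.4
  O₂: 2652 − 3.5(446.6) = 1089
  N₂: 9976 (inert)
  CO₂: 0 + 2(446.6) = 893.1
  H₂O: 0 + 3(446.6) = 1340
Total out = 127.4 + 1089 + 9976 + 893.1 + 1340 = 13430 mol.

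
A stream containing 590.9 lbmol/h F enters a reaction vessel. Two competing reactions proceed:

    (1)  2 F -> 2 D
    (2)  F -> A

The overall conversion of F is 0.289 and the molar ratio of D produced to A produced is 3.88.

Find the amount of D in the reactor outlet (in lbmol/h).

Conversion of F: F consumed = 0.289 × 590.9 = 170.8 lbmol/h = 2ξ₁ + 1ξ₂.
Selectivity: 2ξ₁ / (1ξ₂) = 3.88 → ξ₁ = 1.94 ξ₂.
Substitute: (2·1.94 + 1) ξ₂ = 170.8 → ξ₂ = 34.99 lbmol/h, ξ₁ = 67.89 lbmol/h.
Outlet amounts (n = n₀ + Σ ν·ξ):
  F: 590.9 − 2(67.89) − 1(34.99) = 420.1
  D: 0 + 2(67.89) = 135.8
  A: 0 + 1(34.99) = 34.99

136 lbmol/h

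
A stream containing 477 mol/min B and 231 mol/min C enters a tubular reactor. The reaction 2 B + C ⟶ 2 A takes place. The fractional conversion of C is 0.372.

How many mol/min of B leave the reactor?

305 mol/min

C reacted = 0.372 × 231 = 85.93 mol/min; ν_C = −1, so ξ = 85.93/1 = 85.93 mol/min.
Outlet amounts (n = n₀ + ν ξ):
  B: 477 − 2(85.93) = 305.1
  C: 231 − 1(85.93) = 145.1
  A: 0 + 2(85.93) = 171.9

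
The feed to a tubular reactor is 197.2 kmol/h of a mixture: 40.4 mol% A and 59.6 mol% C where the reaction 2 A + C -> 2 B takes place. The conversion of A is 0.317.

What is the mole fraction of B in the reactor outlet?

0.137

A reacted = 0.317 × 79.67 = 25.26 kmol/h; ν_A = −2, so ξ = 25.26/2 = 12.63 kmol/h.
Outlet amounts (n = n₀ + ν ξ):
  A: 79.67 − 2(12.63) = 54.41
  C: 117.5 − 1(12.63) = 104.9
  B: 0 + 2(12.63) = 25.26
Total out = 184.6 kmol/h; y_B = 25.26 / 184.6 = 0.1368.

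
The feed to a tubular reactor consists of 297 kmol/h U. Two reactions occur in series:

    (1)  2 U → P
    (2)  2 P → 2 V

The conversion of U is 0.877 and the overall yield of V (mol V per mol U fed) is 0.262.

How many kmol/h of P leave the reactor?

52.4 kmol/h

Conversion of U: U consumed = 2ξ₁ = 0.877 × 297 → ξ₁ = 130.2 kmol/h.
Yield of V: 2ξ₂ / 297 = 0.262 → ξ₂ = 38.91 kmol/h.
Outlet amounts (n = n₀ + Σ ν·ξ):
  U: 297 − 2(130.2) = 36.53
  P: 0 + 1(130.2) − 2(38.91) = 52.42
  V: 0 + 2(38.91) = 77.81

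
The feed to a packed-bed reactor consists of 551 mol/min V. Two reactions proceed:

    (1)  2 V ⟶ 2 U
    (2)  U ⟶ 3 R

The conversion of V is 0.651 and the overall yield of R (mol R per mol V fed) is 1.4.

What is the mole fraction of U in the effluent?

Conversion of V: V consumed = 2ξ₁ = 0.651 × 551 → ξ₁ = 179.4 mol/min.
Yield of R: 3ξ₂ / 551 = 1.4 → ξ₂ = 257.1 mol/min.
Outlet amounts (n = n₀ + Σ ν·ξ):
  V: 551 − 2(179.4) = 192.3
  U: 0 + 2(179.4) − 1(257.1) = 101.6
  R: 0 + 3(257.1) = 771.4
Total out = 1065 mol/min; y_U = 101.6 / 1065 = 0.09534.

0.0953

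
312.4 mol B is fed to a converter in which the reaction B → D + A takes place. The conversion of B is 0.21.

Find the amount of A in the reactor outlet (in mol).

65.6 mol

B reacted = 0.21 × 312.4 = 65.6 mol; ν_B = −1, so ξ = 65.6/1 = 65.6 mol.
Outlet amounts (n = n₀ + ν ξ):
  B: 312.4 − 1(65.6) = 246.8
  D: 0 + 1(65.6) = 65.6
  A: 0 + 1(65.6) = 65.6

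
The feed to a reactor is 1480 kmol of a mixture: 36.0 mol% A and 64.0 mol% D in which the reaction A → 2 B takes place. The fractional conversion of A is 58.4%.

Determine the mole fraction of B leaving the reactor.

A reacted = 0.584 × 532.8 = 311.2 kmol; ν_A = −1, so ξ = 311.2/1 = 311.2 kmol.
Outlet amounts (n = n₀ + ν ξ):
  A: 532.8 − 1(311.2) = 221.6
  B: 0 + 2(311.2) = 622.3
  D: 947.2 (inert)
Total out = 1791 kmol; y_B = 622.3 / 1791 = 0.3474.

0.347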